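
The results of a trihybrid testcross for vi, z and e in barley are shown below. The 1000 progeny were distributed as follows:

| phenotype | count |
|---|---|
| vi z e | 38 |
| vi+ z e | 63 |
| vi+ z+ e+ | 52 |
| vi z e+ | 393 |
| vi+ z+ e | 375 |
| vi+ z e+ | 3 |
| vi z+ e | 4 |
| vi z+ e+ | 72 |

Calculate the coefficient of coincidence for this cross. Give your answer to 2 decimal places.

The two most frequent reciprocal classes, vi+ z+ e and vi z e+, are the parental types, so the F1 was vi+ z+ e / vi z e+.
The two rarest classes, vi z+ e and vi+ z e+, are the double crossovers. Comparing them with the parentals, only the vi allele has switched, so vi is the middle locus and the order is z – vi – e.
z–vi: (135 + 7)/1000 = 0.1420; vi–e: (90 + 7)/1000 = 0.0970.
Expected DCO frequency = 0.1420 × 0.0970 ≈ 0.01377; observed = 7/1000 ≈ 0.00700.
Coefficient of coincidence = 0.00700/0.01377 ≈ 0.51.

0.51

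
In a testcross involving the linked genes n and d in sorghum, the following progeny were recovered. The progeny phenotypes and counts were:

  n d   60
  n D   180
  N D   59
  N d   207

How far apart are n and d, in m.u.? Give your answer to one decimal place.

23.5 m.u.

The two most frequent classes, N d (207) and n D (180), are the parental types, so the F1 was N d / n D.
The recombinant classes are N D and n d: 59 + 60 = 119.
Recombination frequency = 119/506 = 0.2352 ≈ 23.5%, i.e. 23.5 m.u.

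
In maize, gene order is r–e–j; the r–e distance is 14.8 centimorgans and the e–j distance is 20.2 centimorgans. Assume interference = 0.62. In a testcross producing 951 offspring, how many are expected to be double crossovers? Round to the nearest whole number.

11

Map distances give recombination frequencies of 0.148 and 0.202 for the two intervals.
With interference 0.62 (so coincidence = 0.38), expected double-crossover frequency = 0.148 × 0.202 × 0.38 = 0.01136.
Expected number = 0.01136 × 951 = 10.80 ≈ 11.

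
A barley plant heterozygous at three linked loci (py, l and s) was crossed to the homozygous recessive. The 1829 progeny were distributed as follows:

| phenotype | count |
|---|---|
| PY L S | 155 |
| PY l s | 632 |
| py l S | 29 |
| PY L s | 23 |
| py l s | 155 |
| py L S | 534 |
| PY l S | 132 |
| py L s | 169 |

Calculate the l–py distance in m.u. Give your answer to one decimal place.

The two most frequent reciprocal classes, PY l s and py L S, are the parental types, so the F1 was PY l s / py L S.
The two rarest classes, PY L s and py l S, are the double crossovers. Comparing them with the parentals, only the l allele has switched, so l is the middle locus and the order is py – l – s.
Crossovers in the py–l interval produce the single-crossover classes py l s and PY L S (155 + 155 = 310) plus the double crossovers (52).
RF(py–l) = (310 + 52) / 1829 = 362/1829 = 0.1979 → 19.8 m.u.

19.8 m.u.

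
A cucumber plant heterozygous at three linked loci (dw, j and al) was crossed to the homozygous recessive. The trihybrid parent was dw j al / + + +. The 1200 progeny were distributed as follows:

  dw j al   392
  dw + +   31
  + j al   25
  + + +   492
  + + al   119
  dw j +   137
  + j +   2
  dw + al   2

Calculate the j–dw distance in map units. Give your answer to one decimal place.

5.0 map units

The two rarest classes, dw + al and + j +, are the double crossovers. Comparing them with the parentals, only the j allele has switched, so j is the middle locus and the order is al – j – dw.
Crossovers in the j–dw interval produce the single-crossover classes + j al and dw + + (25 + 31 = 56) plus the double crossovers (4).
RF(j–dw) = (56 + 4) / 1200 = 60/1200 = 0.0500 → 5.0 map units.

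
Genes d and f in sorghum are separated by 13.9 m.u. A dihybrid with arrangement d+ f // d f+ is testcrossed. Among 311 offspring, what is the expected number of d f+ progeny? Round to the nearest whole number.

A map distance of 13.9 m.u. corresponds to a recombination frequency of 0.139.
The F1 is d+ f / d f+, so d f+ is a parental gamete class with expected frequency (1 − r)/2 = 0.861/2 = 0.4305.
Expected number = 0.4305 × 311 = 133.89 ≈ 134.

134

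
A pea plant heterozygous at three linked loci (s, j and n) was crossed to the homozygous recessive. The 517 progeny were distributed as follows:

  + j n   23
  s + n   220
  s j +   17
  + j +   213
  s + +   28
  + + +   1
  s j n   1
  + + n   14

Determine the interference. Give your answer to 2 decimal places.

0.41

The two most frequent reciprocal classes, + j + and s + n, are the parental types, so the F1 was + j + / s + n.
The two rarest classes, + + + and s j n, are the double crossovers. Comparing them with the parentals, only the j allele has switched, so j is the middle locus and the order is s – j – n.
s–j: (31 + 2)/517 = 0.0638; j–n: (51 + 2)/517 = 0.1025.
Expected DCO frequency = 0.0638 × 0.1025 ≈ 0.00654; observed = 2/517 ≈ 0.00387.
Coefficient of coincidence = 0.00387/0.00654 ≈ 0.59; interference = 1 − 0.59 = 0.41.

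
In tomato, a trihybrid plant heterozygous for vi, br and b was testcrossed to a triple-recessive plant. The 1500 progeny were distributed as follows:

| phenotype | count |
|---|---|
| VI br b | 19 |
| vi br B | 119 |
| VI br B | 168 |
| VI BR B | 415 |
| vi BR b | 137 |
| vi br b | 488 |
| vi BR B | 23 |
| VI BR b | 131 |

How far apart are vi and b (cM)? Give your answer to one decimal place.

The two most frequent reciprocal classes, VI BR B and vi br b, are the parental types, so the F1 was VI BR B / vi br b.
The two rarest classes, vi BR B and VI br b, are the double crossovers. Comparing them with the parentals, only the vi allele has switched, so vi is the middle locus and the order is b – vi – br.
Crossovers in the b–vi interval produce the single-crossover classes VI BR b and vi br B (131 + 119 = 250) plus the double crossovers (42).
RF(b–vi) = (250 + 42) / 1500 = 292/1500 = 0.1947 → 19.5 cM.

19.5 cM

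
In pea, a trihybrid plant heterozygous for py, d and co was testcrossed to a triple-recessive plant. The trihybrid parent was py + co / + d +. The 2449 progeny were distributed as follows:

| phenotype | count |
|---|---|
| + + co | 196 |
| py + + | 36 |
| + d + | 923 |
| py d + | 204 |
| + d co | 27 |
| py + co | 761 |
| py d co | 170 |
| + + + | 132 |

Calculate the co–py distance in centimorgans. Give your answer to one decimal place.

The two rarest classes, py + + and + d co, are the double crossovers. Comparing them with the parentals, only the co allele has switched, so co is the middle locus and the order is py – co – d.
Crossovers in the py–co interval produce the single-crossover classes + + co and py d + (196 + 204 = 400) plus the double crossovers (63).
RF(py–co) = (400 + 63) / 2449 = 463/2449 = 0.1891 → 18.9 centimorgans.

18.9 centimorgans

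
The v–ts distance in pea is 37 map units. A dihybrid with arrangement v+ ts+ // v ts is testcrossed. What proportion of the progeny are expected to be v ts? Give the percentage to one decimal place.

31.5%

A map distance of 37 map units corresponds to a recombination frequency of 0.370.
The F1 is v+ ts+ / v ts, so v ts is a parental gamete class with expected frequency (1 − r)/2 = 0.630/2 = 0.3150.
That is 0.3150 = 31.5% of the progeny.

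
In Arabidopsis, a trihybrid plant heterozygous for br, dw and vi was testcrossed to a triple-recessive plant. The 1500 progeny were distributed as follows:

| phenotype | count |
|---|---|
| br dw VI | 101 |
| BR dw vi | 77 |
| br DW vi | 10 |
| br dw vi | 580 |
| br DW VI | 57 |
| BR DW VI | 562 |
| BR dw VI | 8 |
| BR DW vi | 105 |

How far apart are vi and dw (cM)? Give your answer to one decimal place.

14.9 cM

The two most frequent reciprocal classes, br dw vi and BR DW VI, are the parental types, so the F1 was br dw vi / BR DW VI.
The two rarest classes, br DW vi and BR dw VI, are the double crossovers. Comparing them with the parentals, only the dw allele has switched, so dw is the middle locus and the order is br – dw – vi.
Crossovers in the dw–vi interval produce the single-crossover classes br dw VI and BR DW vi (101 + 105 = 206) plus the double crossovers (18).
RF(dw–vi) = (206 + 18) / 1500 = 224/1500 = 0.1493 → 14.9 cM.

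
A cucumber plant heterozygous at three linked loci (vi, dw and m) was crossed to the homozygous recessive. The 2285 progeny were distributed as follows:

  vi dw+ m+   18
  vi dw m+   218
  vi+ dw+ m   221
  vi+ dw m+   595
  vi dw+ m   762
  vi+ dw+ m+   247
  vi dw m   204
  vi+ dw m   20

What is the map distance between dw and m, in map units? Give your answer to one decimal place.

21.4 map units

The two most frequent reciprocal classes, vi dw+ m and vi+ dw m+, are the parental types, so the F1 was vi dw+ m / vi+ dw m+.
The two rarest classes, vi dw+ m+ and vi+ dw m, are the double crossovers. Comparing them with the parentals, only the m allele has switched, so m is the middle locus and the order is dw – m – vi.
Crossovers in the dw–m interval produce the single-crossover classes vi dw m and vi+ dw+ m+ (204 + 247 = 451) plus the double crossovers (38).
RF(dw–m) = (451 + 38) / 2285 = 489/2285 = 0.2140 → 21.4 map units.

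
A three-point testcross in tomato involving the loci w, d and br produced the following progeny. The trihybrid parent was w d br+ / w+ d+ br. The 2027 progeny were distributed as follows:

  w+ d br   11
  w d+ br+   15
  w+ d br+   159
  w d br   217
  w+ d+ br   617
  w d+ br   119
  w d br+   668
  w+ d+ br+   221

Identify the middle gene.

d

The two rarest classes, w d+ br+ and w+ d br, are the double crossovers. Comparing them with the parentals, only the d allele has switched, so d is the middle locus and the order is w – d – br.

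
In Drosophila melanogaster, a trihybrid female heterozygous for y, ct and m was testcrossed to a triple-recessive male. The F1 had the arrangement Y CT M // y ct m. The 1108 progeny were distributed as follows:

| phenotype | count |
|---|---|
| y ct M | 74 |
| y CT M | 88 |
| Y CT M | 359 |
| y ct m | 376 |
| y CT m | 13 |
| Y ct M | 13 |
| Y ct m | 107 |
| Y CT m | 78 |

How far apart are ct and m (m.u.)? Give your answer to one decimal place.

The two rarest classes, Y ct M and y CT m, are the double crossovers. Comparing them with the parentals, only the ct allele has switched, so ct is the middle locus and the order is y – ct – m.
Crossovers in the ct–m interval produce the single-crossover classes Y CT m and y ct M (78 + 74 = 152) plus the double crossovers (26).
RF(ct–m) = (152 + 26) / 1108 = 178/1108 = 0.1606 → 16.1 m.u.

16.1 m.u.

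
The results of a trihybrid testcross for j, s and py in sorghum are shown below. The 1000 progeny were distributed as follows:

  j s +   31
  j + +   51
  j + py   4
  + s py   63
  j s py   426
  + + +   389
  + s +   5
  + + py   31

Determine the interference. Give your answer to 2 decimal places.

The two most frequent reciprocal classes, + + + and j s py, are the parental types, so the F1 was + + + / j s py.
The two rarest classes, + s + and j + py, are the double crossovers. Comparing them with the parentals, only the s allele has switched, so s is the middle locus and the order is j – s – py.
j–s: (114 + 9)/1000 = 0.1230; s–py: (62 + 9)/1000 = 0.0710.
Expected DCO frequency = 0.1230 × 0.0710 ≈ 0.00873; observed = 9/1000 ≈ 0.00900.
Coefficient of coincidence = 0.00900/0.00873 ≈ 1.03; interference = 1 − 1.03 = -0.03.

-0.03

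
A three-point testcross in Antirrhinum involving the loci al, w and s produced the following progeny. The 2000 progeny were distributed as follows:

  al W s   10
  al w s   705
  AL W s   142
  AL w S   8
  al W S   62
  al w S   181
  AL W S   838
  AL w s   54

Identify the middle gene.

The two most frequent reciprocal classes, AL W S and al w s, are the parental types, so the F1 was AL W S / al w s.
The two rarest classes, AL w S and al W s, are the double crossovers. Comparing them with the parentals, only the w allele has switched, so w is the middle locus and the order is s – w – al.

w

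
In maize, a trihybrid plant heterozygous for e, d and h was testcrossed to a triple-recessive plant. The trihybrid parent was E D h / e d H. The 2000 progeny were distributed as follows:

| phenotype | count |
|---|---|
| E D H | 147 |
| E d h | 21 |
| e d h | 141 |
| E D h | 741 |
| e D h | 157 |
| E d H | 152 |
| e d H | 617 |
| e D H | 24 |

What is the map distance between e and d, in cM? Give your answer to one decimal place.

17.7 cM

The two rarest classes, E d h and e D H, are the double crossovers. Comparing them with the parentals, only the d allele has switched, so d is the middle locus and the order is h – d – e.
Crossovers in the d–e interval produce the single-crossover classes e D h and E d H (157 + 152 = 309) plus the double crossovers (45).
RF(d–e) = (309 + 45) / 2000 = 354/2000 = 0.1770 → 17.7 cM.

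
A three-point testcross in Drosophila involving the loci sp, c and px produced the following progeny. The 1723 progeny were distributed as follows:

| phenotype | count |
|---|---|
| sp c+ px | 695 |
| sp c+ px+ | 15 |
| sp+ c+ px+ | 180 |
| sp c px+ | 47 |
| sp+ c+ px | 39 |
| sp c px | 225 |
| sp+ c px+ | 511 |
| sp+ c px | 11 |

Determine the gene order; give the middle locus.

px

The two most frequent reciprocal classes, sp c+ px and sp+ c px+, are the parental types, so the F1 was sp c+ px / sp+ c px+.
The two rarest classes, sp c+ px+ and sp+ c px, are the double crossovers. Comparing them with the parentals, only the px allele has switched, so px is the middle locus and the order is c – px – sp.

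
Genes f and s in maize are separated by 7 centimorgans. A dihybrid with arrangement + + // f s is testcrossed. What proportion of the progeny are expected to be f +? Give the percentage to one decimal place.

A map distance of 7 centimorgans corresponds to a recombination frequency of 0.070.
The F1 is + + / f s, so f + is a recombinant gamete class with expected frequency r/2 = 0.070/2 = 0.0350.
That is 0.0350 = 3.5% of the progeny.

3.5%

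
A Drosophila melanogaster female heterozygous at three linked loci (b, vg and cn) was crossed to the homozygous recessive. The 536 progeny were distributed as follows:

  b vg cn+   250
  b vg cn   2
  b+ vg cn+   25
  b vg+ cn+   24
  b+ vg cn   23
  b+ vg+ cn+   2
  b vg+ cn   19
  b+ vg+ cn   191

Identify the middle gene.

The two most frequent reciprocal classes, b+ vg+ cn and b vg cn+, are the parental types, so the F1 was b+ vg+ cn / b vg cn+.
The two rarest classes, b+ vg+ cn+ and b vg cn, are the double crossovers. Comparing them with the parentals, only the cn allele has switched, so cn is the middle locus and the order is b – cn – vg.

cn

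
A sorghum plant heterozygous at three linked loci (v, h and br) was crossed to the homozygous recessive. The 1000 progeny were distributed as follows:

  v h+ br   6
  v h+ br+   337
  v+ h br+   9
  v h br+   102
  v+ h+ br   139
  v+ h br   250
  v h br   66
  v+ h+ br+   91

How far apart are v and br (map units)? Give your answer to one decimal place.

17.2 map units

The two most frequent reciprocal classes, v+ h br and v h+ br+, are the parental types, so the F1 was v+ h br / v h+ br+.
The two rarest classes, v+ h br+ and v h+ br, are the double crossovers. Comparing them with the parentals, only the br allele has switched, so br is the middle locus and the order is v – br – h.
Crossovers in the v–br interval produce the single-crossover classes v h br and v+ h+ br+ (66 + 91 = 157) plus the double crossovers (15).
RF(v–br) = (157 + 15) / 1000 = 172/1000 = 0.1720 → 17.2 map units.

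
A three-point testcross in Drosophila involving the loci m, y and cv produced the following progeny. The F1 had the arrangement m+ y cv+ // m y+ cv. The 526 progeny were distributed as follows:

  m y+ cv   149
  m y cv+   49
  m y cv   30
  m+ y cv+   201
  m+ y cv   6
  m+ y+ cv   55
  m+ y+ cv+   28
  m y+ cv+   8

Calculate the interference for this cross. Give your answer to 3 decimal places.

0.133

The two rarest classes, m+ y cv and m y+ cv+, are the double crossovers. Comparing them with the parentals, only the cv allele has switched, so cv is the middle locus and the order is y – cv – m.
y–cv: (58 + 14)/526 = 0.1369; cv–m: (104 + 14)/526 = 0.2243.
Expected DCO frequency = 0.1369 × 0.2243 ≈ 0.03071; observed = 14/526 ≈ 0.02662.
Coefficient of coincidence = 0.02662/0.03071 ≈ 0.867; interference = 1 − 0.867 = 0.133.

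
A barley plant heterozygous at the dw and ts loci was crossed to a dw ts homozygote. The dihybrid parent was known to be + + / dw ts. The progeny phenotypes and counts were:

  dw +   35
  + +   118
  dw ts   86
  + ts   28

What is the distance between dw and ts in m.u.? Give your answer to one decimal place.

23.6 m.u.

The recombinant classes are + ts and dw +: 28 + 35 = 63.
Recombination frequency = 63/267 = 0.2360 ≈ 23.6%, i.e. 23.6 m.u.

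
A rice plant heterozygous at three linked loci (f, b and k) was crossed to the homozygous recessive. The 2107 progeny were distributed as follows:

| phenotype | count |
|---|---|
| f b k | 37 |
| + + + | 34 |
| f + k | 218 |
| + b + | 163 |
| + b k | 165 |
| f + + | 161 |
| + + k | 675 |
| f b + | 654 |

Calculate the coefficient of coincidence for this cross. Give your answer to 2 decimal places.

0.83

The two most frequent reciprocal classes, f b + and + + k, are the parental types, so the F1 was f b + / + + k.
The two rarest classes, f b k and + + +, are the double crossovers. Comparing them with the parentals, only the k allele has switched, so k is the middle locus and the order is b – k – f.
b–k: (326 + 71)/2107 = 0.1884; k–f: (381 + 71)/2107 = 0.2145.
Expected DCO frequency = 0.1884 × 0.2145 ≈ 0.04041; observed = 71/2107 ≈ 0.03370.
Coefficient of coincidence = 0.03370/0.04041 ≈ 0.83.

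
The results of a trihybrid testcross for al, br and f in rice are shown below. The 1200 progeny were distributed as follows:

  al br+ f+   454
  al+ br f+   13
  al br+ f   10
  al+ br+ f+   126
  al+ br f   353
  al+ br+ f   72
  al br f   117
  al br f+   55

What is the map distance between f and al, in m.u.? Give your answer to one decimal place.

The two most frequent reciprocal classes, al+ br f and al br+ f+, are the parental types, so the F1 was al+ br f / al br+ f+.
The two rarest classes, al+ br f+ and al br+ f, are the double crossovers. Comparing them with the parentals, only the f allele has switched, so f is the middle locus and the order is al – f – br.
Crossovers in the al–f interval produce the single-crossover classes al br f and al+ br+ f+ (117 + 126 = 243) plus the double crossovers (23).
RF(al–f) = (243 + 23) / 1200 = 266/1200 = 0.2217 → 22.2 m.u.

22.2 m.u.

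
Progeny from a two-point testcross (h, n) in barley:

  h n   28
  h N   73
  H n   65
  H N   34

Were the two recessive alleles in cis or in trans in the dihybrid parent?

trans

The two most frequent classes are H n (65) and h N (73); these are the parental (non-recombinant) types.
So the F1 carried H n on one chromosome and h N on the other — the recessive alleles are on opposite chromosomes (trans / repulsion).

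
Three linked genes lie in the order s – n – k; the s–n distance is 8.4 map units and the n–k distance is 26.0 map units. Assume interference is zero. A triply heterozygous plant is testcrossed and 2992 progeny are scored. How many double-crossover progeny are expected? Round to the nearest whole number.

Map distances give recombination frequencies of 0.084 and 0.260 for the two intervals.
With no interference, expected double-crossover frequency = 0.084 × 0.260 = 0.02184.
Expected number = 0.02184 × 2992 = 65.35 ≈ 65.

65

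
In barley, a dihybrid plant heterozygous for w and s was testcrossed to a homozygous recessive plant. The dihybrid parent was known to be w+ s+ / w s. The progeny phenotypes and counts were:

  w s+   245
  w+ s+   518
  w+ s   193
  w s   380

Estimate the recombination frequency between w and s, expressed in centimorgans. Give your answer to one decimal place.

32.8 centimorgans

The recombinant classes are w+ s and w s+: 193 + 245 = 438.
Recombination frequency = 438/1336 = 0.3278 ≈ 32.8%, i.e. 32.8 centimorgans.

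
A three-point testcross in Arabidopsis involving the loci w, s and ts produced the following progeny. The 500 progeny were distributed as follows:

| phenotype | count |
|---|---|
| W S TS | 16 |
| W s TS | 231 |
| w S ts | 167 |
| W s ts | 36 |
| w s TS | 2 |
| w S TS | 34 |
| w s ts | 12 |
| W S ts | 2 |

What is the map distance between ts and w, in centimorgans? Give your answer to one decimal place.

The two most frequent reciprocal classes, W s TS and w S ts, are the parental types, so the F1 was W s TS / w S ts.
The two rarest classes, w s TS and W S ts, are the double crossovers. Comparing them with the parentals, only the w allele has switched, so w is the middle locus and the order is s – w – ts.
Crossovers in the w–ts interval produce the single-crossover classes W s ts and w S TS (36 + 34 = 70) plus the double crossovers (4).
RF(w–ts) = (70 + 4) / 500 = 74/500 = 0.1480 → 14.8 centimorgans.

14.8 centimorgans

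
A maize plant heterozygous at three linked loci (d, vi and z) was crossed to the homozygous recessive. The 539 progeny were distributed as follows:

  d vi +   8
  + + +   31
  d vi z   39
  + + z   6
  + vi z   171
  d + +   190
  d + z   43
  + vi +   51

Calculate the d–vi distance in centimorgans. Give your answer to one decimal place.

The two most frequent reciprocal classes, d + + and + vi z, are the parental types, so the F1 was d + + / + vi z.
The two rarest classes, d vi + and + + z, are the double crossovers. Comparing them with the parentals, only the vi allele has switched, so vi is the middle locus and the order is z – vi – d.
Crossovers in the vi–d interval produce the single-crossover classes + + + and d vi z (31 + 39 = 70) plus the double crossovers (14).
RF(vi–d) = (70 + 14) / 539 = 84/539 = 0.1558 → 15.6 centimorgans.

15.6 centimorgans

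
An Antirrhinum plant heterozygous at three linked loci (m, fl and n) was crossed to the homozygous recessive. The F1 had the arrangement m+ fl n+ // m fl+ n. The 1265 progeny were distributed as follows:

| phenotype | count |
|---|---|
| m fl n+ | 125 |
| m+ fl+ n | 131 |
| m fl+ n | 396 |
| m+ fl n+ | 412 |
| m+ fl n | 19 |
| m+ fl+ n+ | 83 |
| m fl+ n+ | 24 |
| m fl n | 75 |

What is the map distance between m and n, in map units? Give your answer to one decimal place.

23.6 map units

The two rarest classes, m+ fl n and m fl+ n+, are the double crossovers. Comparing them with the parentals, only the n allele has switched, so n is the middle locus and the order is fl – n – m.
Crossovers in the n–m interval produce the single-crossover classes m fl n+ and m+ fl+ n (125 + 131 = 256) plus the double crossovers (43).
RF(n–m) = (256 + 43) / 1265 = 299/1265 = 0.2364 → 23.6 map units.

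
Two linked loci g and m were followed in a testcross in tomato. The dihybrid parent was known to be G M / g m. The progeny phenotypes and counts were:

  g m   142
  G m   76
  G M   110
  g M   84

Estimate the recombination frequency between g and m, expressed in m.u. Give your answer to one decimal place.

The recombinant classes are G m and g M: 76 + 84 = 160.
Recombination frequency = 160/412 = 0.3883 ≈ 38.8%, i.e. 38.8 m.u.

38.8 m.u.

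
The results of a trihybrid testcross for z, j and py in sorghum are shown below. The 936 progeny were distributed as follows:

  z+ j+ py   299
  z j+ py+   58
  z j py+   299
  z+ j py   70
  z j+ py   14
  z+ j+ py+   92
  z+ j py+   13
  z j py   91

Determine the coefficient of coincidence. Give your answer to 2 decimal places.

The two most frequent reciprocal classes, z+ j+ py and z j py+, are the parental types, so the F1 was z+ j+ py / z j py+.
The two rarest classes, z j+ py and z+ j py+, are the double crossovers. Comparing them with the parentals, only the z allele has switched, so z is the middle locus and the order is j – z – py.
j–z: (128 + 27)/936 = 0.1656; z–py: (183 + 27)/936 = 0.2244.
Expected DCO frequency = 0.1656 × 0.2244 ≈ 0.03716; observed = 27/936 ≈ 0.02885.
Coefficient of coincidence = 0.02885/0.03716 ≈ 0.78.

0.78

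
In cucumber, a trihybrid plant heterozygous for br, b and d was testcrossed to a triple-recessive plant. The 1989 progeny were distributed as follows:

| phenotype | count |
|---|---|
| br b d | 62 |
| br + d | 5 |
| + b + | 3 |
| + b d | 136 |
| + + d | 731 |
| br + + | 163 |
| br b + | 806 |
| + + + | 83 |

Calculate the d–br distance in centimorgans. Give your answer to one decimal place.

7.7 centimorgans

The two most frequent reciprocal classes, + + d and br b +, are the parental types, so the F1 was + + d / br b +.
The two rarest classes, br + d and + b +, are the double crossovers. Comparing them with the parentals, only the br allele has switched, so br is the middle locus and the order is d – br – b.
Crossovers in the d–br interval produce the single-crossover classes + + + and br b d (83 + 62 = 145) plus the double crossovers (8).
RF(d–br) = (145 + 8) / 1989 = 153/1989 = 0.0769 → 7.7 centimorgans.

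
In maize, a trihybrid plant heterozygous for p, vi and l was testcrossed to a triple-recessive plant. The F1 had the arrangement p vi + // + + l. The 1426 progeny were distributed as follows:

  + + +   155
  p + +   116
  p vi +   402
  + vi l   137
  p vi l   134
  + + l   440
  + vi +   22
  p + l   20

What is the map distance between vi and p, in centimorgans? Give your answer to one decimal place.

The two rarest classes, + vi + and p + l, are the double crossovers. Comparing them with the parentals, only the p allele has switched, so p is the middle locus and the order is vi – p – l.
Crossovers in the vi–p interval produce the single-crossover classes p + + and + vi l (116 + 137 = 253) plus the double crossovers (42).
RF(vi–p) = (253 + 42) / 1426 = 295/1426 = 0.2069 → 20.7 centimorgans.

20.7 centimorgans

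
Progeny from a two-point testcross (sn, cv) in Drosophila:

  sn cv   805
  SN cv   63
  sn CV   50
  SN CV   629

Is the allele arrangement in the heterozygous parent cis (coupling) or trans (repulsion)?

The two most frequent classes are SN CV (629) and sn cv (805); these are the parental (non-recombinant) types.
So the F1 carried SN CV on one chromosome and sn cv on the other — the recessive alleles are on the same chromosome (cis / coupling).

cis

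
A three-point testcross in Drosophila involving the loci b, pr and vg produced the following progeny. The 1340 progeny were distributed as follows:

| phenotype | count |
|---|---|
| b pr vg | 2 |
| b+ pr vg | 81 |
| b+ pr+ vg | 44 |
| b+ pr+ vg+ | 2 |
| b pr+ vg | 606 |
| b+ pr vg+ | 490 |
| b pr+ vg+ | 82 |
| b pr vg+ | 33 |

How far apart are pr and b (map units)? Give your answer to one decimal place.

6.0 map units

The two most frequent reciprocal classes, b pr+ vg and b+ pr vg+, are the parental types, so the F1 was b pr+ vg / b+ pr vg+.
The two rarest classes, b pr vg and b+ pr+ vg+, are the double crossovers. Comparing them with the parentals, only the pr allele has switched, so pr is the middle locus and the order is vg – pr – b.
Crossovers in the pr–b interval produce the single-crossover classes b+ pr+ vg and b pr vg+ (44 + 33 = 77) plus the double crossovers (4).
RF(pr–b) = (77 + 4) / 1340 = 81/1340 = 0.0604 → 6.0 map units.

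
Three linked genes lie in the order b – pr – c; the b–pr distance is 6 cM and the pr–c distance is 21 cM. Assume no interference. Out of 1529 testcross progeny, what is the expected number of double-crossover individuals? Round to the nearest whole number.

19

Map distances give recombination frequencies of 0.060 and 0.210 for the two intervals.
With no interference, expected double-crossover frequency = 0.060 × 0.210 = 0.01260.
Expected number = 0.01260 × 1529 = 19.27 ≈ 19.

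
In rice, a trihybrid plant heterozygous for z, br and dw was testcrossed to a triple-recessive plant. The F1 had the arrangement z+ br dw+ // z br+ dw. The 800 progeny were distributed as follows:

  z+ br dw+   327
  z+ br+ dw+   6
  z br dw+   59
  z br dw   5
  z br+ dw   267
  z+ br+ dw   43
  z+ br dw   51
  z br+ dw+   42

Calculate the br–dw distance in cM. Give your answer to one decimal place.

13.0 cM

The two rarest classes, z+ br+ dw+ and z br dw, are the double crossovers. Comparing them with the parentals, only the br allele has switched, so br is the middle locus and the order is dw – br – z.
Crossovers in the dw–br interval produce the single-crossover classes z+ br dw and z br+ dw+ (51 + 42 = 93) plus the double crossovers (11).
RF(dw–br) = (93 + 11) / 800 = 104/800 = 0.1300 → 13.0 cM.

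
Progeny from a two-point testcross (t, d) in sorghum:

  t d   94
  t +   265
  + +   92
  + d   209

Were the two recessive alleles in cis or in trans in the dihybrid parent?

The two most frequent classes are + d (209) and t + (265); these are the parental (non-recombinant) types.
So the F1 carried + d on one chromosome and t + on the other — the recessive alleles are on opposite chromosomes (trans / repulsion).

trans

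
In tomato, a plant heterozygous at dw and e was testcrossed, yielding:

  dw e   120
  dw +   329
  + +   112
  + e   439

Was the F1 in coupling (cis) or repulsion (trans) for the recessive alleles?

The two most frequent classes are + e (439) and dw + (329); these are the parental (non-recombinant) types.
So the F1 carried + e on one chromosome and dw + on the other — the recessive alleles are on opposite chromosomes (trans / repulsion).

trans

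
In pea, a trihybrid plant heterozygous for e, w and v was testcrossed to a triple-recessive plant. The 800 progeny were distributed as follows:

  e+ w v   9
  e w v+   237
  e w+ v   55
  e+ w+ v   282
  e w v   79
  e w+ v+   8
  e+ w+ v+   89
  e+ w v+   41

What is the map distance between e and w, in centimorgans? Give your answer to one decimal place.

The two most frequent reciprocal classes, e w v+ and e+ w+ v, are the parental types, so the F1 was e w v+ / e+ w+ v.
The two rarest classes, e w+ v+ and e+ w v, are the double crossovers. Comparing them with the parentals, only the w allele has switched, so w is the middle locus and the order is v – w – e.
Crossovers in the w–e interval produce the single-crossover classes e+ w v+ and e w+ v (41 + 55 = 96) plus the double crossovers (17).
RF(w–e) = (96 + 17) / 800 = 113/800 = 0.1412 → 14.1 centimorgans.

14.1 centimorgans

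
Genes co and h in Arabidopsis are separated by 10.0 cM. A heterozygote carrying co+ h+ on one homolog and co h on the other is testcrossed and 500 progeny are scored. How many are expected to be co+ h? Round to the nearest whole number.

A map distance of 10.0 cM corresponds to a recombination frequency of 0.100.
The F1 is co+ h+ / co h, so co+ h is a recombinant gamete class with expected frequency r/2 = 0.100/2 = 0.0500.
Expected number = 0.0500 × 500 = 25.00 ≈ 25.

25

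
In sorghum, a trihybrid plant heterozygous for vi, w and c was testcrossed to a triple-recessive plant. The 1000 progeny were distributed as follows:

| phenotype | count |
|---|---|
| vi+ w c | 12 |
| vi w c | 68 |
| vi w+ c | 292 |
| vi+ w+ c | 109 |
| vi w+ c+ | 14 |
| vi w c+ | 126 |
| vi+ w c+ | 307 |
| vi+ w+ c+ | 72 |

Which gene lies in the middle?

c

The two most frequent reciprocal classes, vi w+ c and vi+ w c+, are the parental types, so the F1 was vi w+ c / vi+ w c+.
The two rarest classes, vi w+ c+ and vi+ w c, are the double crossovers. Comparing them with the parentals, only the c allele has switched, so c is the middle locus and the order is vi – c – w.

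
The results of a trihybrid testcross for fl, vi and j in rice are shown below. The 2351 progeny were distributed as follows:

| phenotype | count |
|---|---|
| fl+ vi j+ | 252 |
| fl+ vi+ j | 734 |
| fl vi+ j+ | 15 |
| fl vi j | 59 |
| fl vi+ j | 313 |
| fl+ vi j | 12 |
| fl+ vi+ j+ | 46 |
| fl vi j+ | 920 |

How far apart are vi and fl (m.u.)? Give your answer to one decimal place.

The two most frequent reciprocal classes, fl+ vi+ j and fl vi j+, are the parental types, so the F1 was fl+ vi+ j / fl vi j+.
The two rarest classes, fl+ vi j and fl vi+ j+, are the double crossovers. Comparing them with the parentals, only the vi allele has switched, so vi is the middle locus and the order is j – vi – fl.
Crossovers in the vi–fl interval produce the single-crossover classes fl vi+ j and fl+ vi j+ (313 + 252 = 565) plus the double crossovers (27).
RF(vi–fl) = (565 + 27) / 2351 = 592/2351 = 0.2518 → 25.2 m.u.

25.2 m.u.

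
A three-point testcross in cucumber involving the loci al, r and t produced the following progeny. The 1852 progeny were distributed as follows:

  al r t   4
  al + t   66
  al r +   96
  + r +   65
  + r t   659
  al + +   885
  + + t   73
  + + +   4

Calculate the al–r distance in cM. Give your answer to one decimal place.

9.6 cM

The two most frequent reciprocal classes, al + + and + r t, are the parental types, so the F1 was al + + / + r t.
The two rarest classes, + + + and al r t, are the double crossovers. Comparing them with the parentals, only the al allele has switched, so al is the middle locus and the order is t – al – r.
Crossovers in the al–r interval produce the single-crossover classes al r + and + + t (96 + 73 = 169) plus the double crossovers (8).
RF(al–r) = (169 + 8) / 1852 = 177/1852 = 0.0956 → 9.6 cM.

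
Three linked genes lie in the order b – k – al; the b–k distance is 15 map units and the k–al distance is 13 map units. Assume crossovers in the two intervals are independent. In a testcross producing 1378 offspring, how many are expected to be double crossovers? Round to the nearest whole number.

27

Map distances give recombination frequencies of 0.150 and 0.130 for the two intervals.
With no interference, expected double-crossover frequency = 0.150 × 0.130 = 0.01950.
Expected number = 0.01950 × 1378 = 26.87 ≈ 27.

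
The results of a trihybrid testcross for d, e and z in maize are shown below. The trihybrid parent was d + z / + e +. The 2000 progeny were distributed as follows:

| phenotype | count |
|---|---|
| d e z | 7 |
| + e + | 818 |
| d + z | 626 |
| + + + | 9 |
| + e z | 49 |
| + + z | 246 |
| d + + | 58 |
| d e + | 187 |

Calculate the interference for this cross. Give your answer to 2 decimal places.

0.42

The two rarest classes, d e z and + + +, are the double crossovers. Comparing them with the parentals, only the e allele has switched, so e is the middle locus and the order is d – e – z.
d–e: (433 + 16)/2000 = 0.2245; e–z: (107 + 16)/2000 = 0.0615.
Expected DCO frequency = 0.2245 × 0.0615 ≈ 0.01381; observed = 16/2000 ≈ 0.00800.
Coefficient of coincidence = 0.00800/0.01381 ≈ 0.58; interference = 1 − 0.58 = 0.42.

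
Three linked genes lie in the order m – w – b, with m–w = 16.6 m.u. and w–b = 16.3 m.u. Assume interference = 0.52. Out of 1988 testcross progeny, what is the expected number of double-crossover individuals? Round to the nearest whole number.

26

Map distances give recombination frequencies of 0.166 and 0.163 for the two intervals.
With interference 0.52 (so coincidence = 0.48), expected double-crossover frequency = 0.166 × 0.163 × 0.48 = 0.01299.
Expected number = 0.01299 × 1988 = 25.82 ≈ 26.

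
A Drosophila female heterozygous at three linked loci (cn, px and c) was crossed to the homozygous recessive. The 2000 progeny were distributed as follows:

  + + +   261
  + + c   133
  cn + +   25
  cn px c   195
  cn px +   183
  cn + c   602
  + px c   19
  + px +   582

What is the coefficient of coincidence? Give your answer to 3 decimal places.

The two most frequent reciprocal classes, cn + c and + px +, are the parental types, so the F1 was cn + c / + px +.
The two rarest classes, cn + + and + px c, are the double crossovers. Comparing them with the parentals, only the c allele has switched, so c is the middle locus and the order is px – c – cn.
px–c: (456 + 44)/2000 = 0.2500; c–cn: (316 + 44)/2000 = 0.1800.
Expected DCO frequency = 0.2500 × 0.1800 ≈ 0.04500; observed = 44/2000 ≈ 0.02200.
Coefficient of coincidence = 0.02200/0.04500 ≈ 0.489.

0.489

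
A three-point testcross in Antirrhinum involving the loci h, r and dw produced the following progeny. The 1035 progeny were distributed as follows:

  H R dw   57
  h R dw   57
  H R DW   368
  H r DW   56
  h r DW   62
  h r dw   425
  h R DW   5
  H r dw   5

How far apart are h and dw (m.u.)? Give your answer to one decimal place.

12.5 m.u.

The two most frequent reciprocal classes, H R DW and h r dw, are the parental types, so the F1 was H R DW / h r dw.
The two rarest classes, h R DW and H r dw, are the double crossovers. Comparing them with the parentals, only the h allele has switched, so h is the middle locus and the order is dw – h – r.
Crossovers in the dw–h interval produce the single-crossover classes H R dw and h r DW (57 + 62 = 119) plus the double crossovers (10).
RF(dw–h) = (119 + 10) / 1035 = 129/1035 = 0.1246 → 12.5 m.u.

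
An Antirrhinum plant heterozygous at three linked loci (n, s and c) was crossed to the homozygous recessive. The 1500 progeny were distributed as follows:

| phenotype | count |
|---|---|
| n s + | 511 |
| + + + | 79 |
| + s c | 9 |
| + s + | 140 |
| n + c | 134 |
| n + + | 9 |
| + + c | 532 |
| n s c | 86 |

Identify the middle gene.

s

The two most frequent reciprocal classes, n s + and + + c, are the parental types, so the F1 was n s + / + + c.
The two rarest classes, n + + and + s c, are the double crossovers. Comparing them with the parentals, only the s allele has switched, so s is the middle locus and the order is c – s – n.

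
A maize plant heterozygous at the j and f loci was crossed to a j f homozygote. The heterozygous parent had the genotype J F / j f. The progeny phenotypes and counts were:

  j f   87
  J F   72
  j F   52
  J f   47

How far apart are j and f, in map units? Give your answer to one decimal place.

38.4 map units

The recombinant classes are J f and j F: 47 + 52 = 99.
Recombination frequency = 99/258 = 0.3837 ≈ 38.4%, i.e. 38.4 map units.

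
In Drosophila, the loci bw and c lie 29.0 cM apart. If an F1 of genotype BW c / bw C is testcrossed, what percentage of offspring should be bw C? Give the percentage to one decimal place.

35.5%

A map distance of 29.0 cM corresponds to a recombination frequency of 0.290.
The F1 is BW c / bw C, so bw C is a parental gamete class with expected frequency (1 − r)/2 = 0.710/2 = 0.3550.
That is 0.3550 = 35.5% of the progeny.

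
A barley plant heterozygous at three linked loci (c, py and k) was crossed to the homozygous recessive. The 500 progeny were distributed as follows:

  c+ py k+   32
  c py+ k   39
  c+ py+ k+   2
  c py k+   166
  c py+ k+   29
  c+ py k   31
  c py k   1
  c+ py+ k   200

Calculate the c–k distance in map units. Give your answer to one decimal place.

14.8 map units

The two most frequent reciprocal classes, c py k+ and c+ py+ k, are the parental types, so the F1 was c py k+ / c+ py+ k.
The two rarest classes, c py k and c+ py+ k+, are the double crossovers. Comparing them with the parentals, only the k allele has switched, so k is the middle locus and the order is py – k – c.
Crossovers in the k–c interval produce the single-crossover classes c+ py k+ and c py+ k (32 + 39 = 71) plus the double crossovers (3).
RF(k–c) = (71 + 3) / 500 = 74/500 = 0.1480 → 14.8 map units.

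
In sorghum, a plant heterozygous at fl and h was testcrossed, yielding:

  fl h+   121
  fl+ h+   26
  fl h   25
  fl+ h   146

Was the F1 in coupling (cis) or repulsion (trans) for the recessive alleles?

The two most frequent classes are fl+ h (146) and fl h+ (121); these are the parental (non-recombinant) types.
So the F1 carried fl+ h on one chromosome and fl h+ on the other — the recessive alleles are on opposite chromosomes (trans / repulsion).

trans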